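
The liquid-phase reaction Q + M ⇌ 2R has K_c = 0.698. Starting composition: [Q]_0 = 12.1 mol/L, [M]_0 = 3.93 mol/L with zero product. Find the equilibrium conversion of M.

X = 0.484

Let X = conversion of M; extent ξ = 3.93·X mol/L.
Concentrations: [Q] = 12.1 − 3.93X; [M] = 3.93 − 3.93X; [R] = 7.86X.
K_c = [R]^2 / ([Q] [M]).
Setting equal to 0.698 and solving for X on (0,1) gives X = 0.484.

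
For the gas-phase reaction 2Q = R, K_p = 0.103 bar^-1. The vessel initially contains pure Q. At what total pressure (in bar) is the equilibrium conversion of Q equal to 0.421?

Let X = conversion of Q (basis 1 mol Q); extent of reaction ξ = 0.5X.
Moles: n_Q = 1 − X; n_R = 0.5X.
Summing: n_T = 1 − 0.5X.
K_p = p_R / (p_Q^2) with p_i = (n_i/n_T)·P.
At X = 0.421: the mole-fraction product g(X) = Π y_i^ν_i = 0.4957. Since K_p = g(X)·P^{-1}, P = (g/K_p)^(1/1) = (0.4957/0.103)^(1/1) = 4.81 bar.

P = 4.81 bar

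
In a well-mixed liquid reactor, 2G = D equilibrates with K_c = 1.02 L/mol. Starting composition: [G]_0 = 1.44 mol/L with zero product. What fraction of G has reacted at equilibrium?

X = 0.562

Let X = conversion of G; extent ξ = 1.44X/2 mol/L.
Concentrations: [G] = 1.44 − 1.44X; [D] = 0.72X.
K_c = [D] / ([G]^2).
Solving K_c = 1.02 for X ∈ (0,1): X = 0.562.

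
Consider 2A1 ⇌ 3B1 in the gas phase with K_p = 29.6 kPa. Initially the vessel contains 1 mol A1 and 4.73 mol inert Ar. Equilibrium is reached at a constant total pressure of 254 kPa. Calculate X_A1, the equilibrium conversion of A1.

Take 1 mol A1 as basis and let X be its fractional conversion, so ξ = 0.5X.
Species balance: n_A1 = 1 − X; n_B1 = 1.5X; n_I = 4.73 (inert).
Total moles n_T = 5.73 + 0.5X.
With p_i = (n_i/n_T)P, K_p = p_B1^3 / (p_A1^2).
Equating to 29.6 kPa and solving on 0 < X < 1: X = 0.413.

X = 0.413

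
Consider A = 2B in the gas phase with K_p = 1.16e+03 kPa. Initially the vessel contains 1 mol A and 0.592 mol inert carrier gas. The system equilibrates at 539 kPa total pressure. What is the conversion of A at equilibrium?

Take 1 mol A as basis and let X be its fractional conversion, so ξ = X.
Species balance: n_A = 1 − X; n_B = 2X; n_I = 0.592 (inert).
n_T = Σnᵢ = 1.59 + X.
With p_i = (n_i/n_T)P, K_p = p_B^2 / (p_A).
Equating to 1.16e+03 kPa and solving on 0 < X < 1: X = 0.650.

X = 0.650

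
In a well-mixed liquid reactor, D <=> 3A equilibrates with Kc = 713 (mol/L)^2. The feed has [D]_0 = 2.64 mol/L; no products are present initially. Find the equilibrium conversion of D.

Let X = conversion of D; extent ξ = 2.64·X mol/L.
Concentrations: [D] = 2.64 − 2.64X; [A] = 7.92X.
Kc = [A]^3 / ([D]).
Equating to 713 (mol/L)^2: the physical root is X = 0.842.

X = 0.842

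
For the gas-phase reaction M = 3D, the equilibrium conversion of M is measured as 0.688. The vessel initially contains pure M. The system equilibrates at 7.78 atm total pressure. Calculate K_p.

K_p = 302 atm^2

Basis: 1 mol M initially; let X = conversion of M. Extent ξ = X.
Mole table: n_M = 1 − X; n_D = 3X.
n_T = Σnᵢ = 1 + 2X.
At X = 0.688: n_M = 0.312, n_D = 2.06, n_T = 2.38.
p_i = (n_i/n_T)·P. K_p = p_D^3 / (p_M) = 302 atm^2.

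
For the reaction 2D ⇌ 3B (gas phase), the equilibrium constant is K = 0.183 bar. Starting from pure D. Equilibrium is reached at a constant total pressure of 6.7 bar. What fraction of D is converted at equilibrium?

Take 1 mol D as basis and let X be its fractional conversion, so ξ = 0.5X.
Species balance: n_D = 1 − X; n_B = 1.5X.
Summing: n_T = 1 + 0.5X.
Mole fractions y_i = n_i/n_T; K = p_B^3 / (p_D^2) with p_i = y_i·P.
This yields a degree-3 equation in X; solving on (0,1), X = 0.181.

X = 0.181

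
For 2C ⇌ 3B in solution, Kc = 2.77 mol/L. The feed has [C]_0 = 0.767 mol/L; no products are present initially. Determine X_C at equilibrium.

Let X = conversion of C; extent ξ = 0.767X/2 mol/L.
Concentrations: [C] = 0.767 − 0.767X; [B] = 1.15X.
Kc = [B]^3 / ([C]^2).
This equals 2.77 at X = 0.577 (the root in 0 < X < 1).

X = 0.577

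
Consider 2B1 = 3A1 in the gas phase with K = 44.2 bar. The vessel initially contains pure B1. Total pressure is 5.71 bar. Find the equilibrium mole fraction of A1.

Basis: 1 mol B1 initially; let X = conversion of B1. Extent ξ = 0.5X.
Mole table: n_B1 = 1 − X; n_A1 = 1.5X.
Total moles n_T = 1 + 0.5X.
With p_i = (n_i/n_T)P, K = p_A1^3 / (p_B1^2).
Equating to 44.2 bar and solving on 0 < X < 1: X = 0.680.
Then n_A1 = 1.02, n_T = 1.34, so y_A1 = 0.761.

y_A1 = 0.761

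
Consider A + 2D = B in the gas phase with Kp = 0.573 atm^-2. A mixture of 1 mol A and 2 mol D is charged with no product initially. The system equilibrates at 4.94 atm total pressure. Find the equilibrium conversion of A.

X = 0.680

Take 1 mol A as basis and let X be its fractional conversion, so ξ = X.
At extent ξ: n_A = 1 − X; n_D = 2 − 2X; n_B = X.
Summing: n_T = 3 − 2X.
With p_i = (n_i/n_T)P, Kp = p_B / (p_A p_D^2).
This yields a degree-3 equation in X; solving on (0,1), X = 0.680.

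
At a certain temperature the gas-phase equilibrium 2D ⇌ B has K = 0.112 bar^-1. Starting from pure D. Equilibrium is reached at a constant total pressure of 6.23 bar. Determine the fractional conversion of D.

X = 0.486

Take 1 mol D as basis and let X be its fractional conversion, so ξ = 0.5X.
At extent ξ: n_D = 1 − X; n_B = 0.5X.
n_T = Σnᵢ = 1 − 0.5X.
With p_i = (n_i/n_T)P, K = p_B / (p_D^2).
Equating to 0.112 bar^-1 and solving on 0 < X < 1: X = 0.486.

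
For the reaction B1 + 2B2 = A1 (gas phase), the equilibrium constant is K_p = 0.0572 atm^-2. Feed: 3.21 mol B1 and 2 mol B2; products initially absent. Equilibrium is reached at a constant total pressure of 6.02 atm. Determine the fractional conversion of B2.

Let X = conversion of B2 (basis 2 mol B2); extent of reaction ξ = X.
Species balance: n_B1 = 3.21 − X; n_B2 = 2 − 2X; n_A1 = X.
Total moles n_T = 5.21 − 2X.
Mole fractions y_i = n_i/n_T; K_p = p_A1 / (p_B1 p_B2^2) with p_i = y_i·P.
This yields a degree-3 equation in X; solving on (0,1), X = 0.414.

X = 0.414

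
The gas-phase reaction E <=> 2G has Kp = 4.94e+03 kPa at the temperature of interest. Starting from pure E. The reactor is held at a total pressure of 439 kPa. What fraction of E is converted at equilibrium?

X = 0.859

Basis: 1 mol E initially; let X = conversion of E. Extent ξ = X.
Moles: n_E = 1 − X; n_G = 2X.
Summing: n_T = 1 + X.
With p_i = (n_i/n_T)P, Kp = p_G^2 / (p_E).
Substituting and setting equal to 4.94e+03 kPa gives a polynomial in X; the root in (0,1) is X = 0.859.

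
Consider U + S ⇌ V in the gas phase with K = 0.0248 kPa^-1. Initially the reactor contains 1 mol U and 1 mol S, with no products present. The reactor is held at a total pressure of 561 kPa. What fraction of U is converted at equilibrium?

X = 0.741

Basis: 1 mol U initially; let X = conversion of U. Extent ξ = X.
Mole table: n_U = 1 − X; n_S = 1 − X; n_V = X.
Total moles n_T = 2 − X.
With p_i = (n_i/n_T)P, K = p_V / (p_U p_S).
Substituting and setting equal to 0.0248 kPa^-1 gives a polynomial in X; the root in (0,1) is X = 0.741.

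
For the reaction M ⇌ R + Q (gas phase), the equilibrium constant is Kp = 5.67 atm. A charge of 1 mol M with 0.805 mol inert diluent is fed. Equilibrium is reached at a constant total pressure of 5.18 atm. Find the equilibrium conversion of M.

Basis: 1 mol M initially; let X = conversion of M. Extent ξ = X.
Species balance: n_M = 1 − X; n_R = X; n_Q = X; n_I = 0.805 (inert).
n_T = Σnᵢ = 1.81 + X.
Mole fractions y_i = n_i/n_T; Kp = p_R p_Q / (p_M) with p_i = y_i·P.
This yields a degree-2 equation in X; solving on (0,1), X = 0.783.

X = 0.783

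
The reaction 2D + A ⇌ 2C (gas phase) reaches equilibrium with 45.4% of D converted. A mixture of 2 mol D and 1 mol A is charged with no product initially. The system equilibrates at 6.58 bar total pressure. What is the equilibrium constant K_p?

Take 2 mol D as basis and let X be its fractional conversion, so ξ = X.
Species balance: n_D = 2 − 2X; n_A = 1 − X; n_C = 2X.
Summing: n_T = 3 − X.
At X = 0.454: n_D = 1.09, n_A = 0.546, n_C = 0.908, n_T = 2.55.
p_i = (n_i/n_T)·P. K_p = p_C^2 / (p_D^2 p_A) = 0.49 bar^-1.

K_p = 0.49 bar^-1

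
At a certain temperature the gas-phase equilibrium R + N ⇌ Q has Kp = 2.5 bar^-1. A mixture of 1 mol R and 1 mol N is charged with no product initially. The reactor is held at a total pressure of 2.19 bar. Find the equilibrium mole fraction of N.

Let X = conversion of R (basis 1 mol R); extent of reaction ξ = X.
Species balance: n_R = 1 − X; n_N = 1 − X; n_Q = X.
n_T = Σnᵢ = 2 − X.
With p_i = (n_i/n_T)P, Kp = p_Q / (p_R p_N).
Setting this equal to 2.5 bar^-1 and taking the physical root (0 < X < 1) gives X = 0.607.
Then n_N = 0.393, n_T = 1.39, so y_N = 0.282.

y_N = 0.282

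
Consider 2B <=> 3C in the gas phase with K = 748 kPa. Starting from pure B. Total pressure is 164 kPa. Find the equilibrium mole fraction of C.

Take 1 mol B as basis and let X be its fractional conversion, so ξ = 0.5X.
Species balance: n_B = 1 − X; n_C = 1.5X.
Total moles n_T = 1 + 0.5X.
With p_i = (n_i/n_T)P, K = p_C^3 / (p_B^2).
Equating to 748 kPa and solving on 0 < X < 1: X = 0.627.
Then n_C = 0.941, n_T = 1.31, so y_C = 0.716.

y_C = 0.716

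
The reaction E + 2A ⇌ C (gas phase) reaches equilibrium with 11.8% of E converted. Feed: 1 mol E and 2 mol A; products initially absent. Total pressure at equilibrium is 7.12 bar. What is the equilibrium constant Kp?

Let X = conversion of E (basis 1 mol E); extent of reaction ξ = X.
Species balance: n_E = 1 − X; n_A = 2 − 2X; n_C = X.
Total moles n_T = 3 − 2X.
At X = 0.118: n_E = 0.882, n_A = 1.76, n_C = 0.118, n_T = 2.76.
p_i = (n_i/n_T)·P. Kp = p_C / (p_E p_A^2) = 0.00648 bar^-2.

Kp = 0.00648 bar^-2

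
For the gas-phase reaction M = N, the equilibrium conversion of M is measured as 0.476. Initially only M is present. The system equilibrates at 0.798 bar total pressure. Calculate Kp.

Kp = 0.908

Take 1 mol M as basis and let X be its fractional conversion, so ξ = X.
Mole table: n_M = 1 − X; n_N = X.
n_T stays at 1 (no change in mole number).
At X = 0.476: n_M = 0.524, n_N = 0.476, n_T = 1.
p_i = (n_i/n_T)·P. Kp = p_N / (p_M) = 0.908.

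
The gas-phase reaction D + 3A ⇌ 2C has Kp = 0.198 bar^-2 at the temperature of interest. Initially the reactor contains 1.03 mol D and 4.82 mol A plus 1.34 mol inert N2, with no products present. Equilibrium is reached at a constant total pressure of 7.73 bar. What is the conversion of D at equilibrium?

X = 0.700

Basis: 1.03 mol D initially; let X = conversion of D. Extent ξ = 1.03X.
At extent ξ: n_D = 1.03 − 1.03X; n_A = 4.82 − 3.09X; n_C = 2.06X; n_I = 1.34 (inert).
Summing: n_T = 7.19 − 2.06X.
y_i = n_i/n_T, p_i = y_i·P. Kp = p_C^2 / (p_D p_A^3).
Equating to 0.198 bar^-2 and solving on 0 < X < 1: X = 0.700.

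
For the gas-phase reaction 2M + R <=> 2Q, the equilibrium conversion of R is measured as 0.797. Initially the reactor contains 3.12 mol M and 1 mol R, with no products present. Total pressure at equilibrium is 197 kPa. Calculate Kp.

Take 1 mol R as basis and let X be its fractional conversion, so ξ = X.
Moles: n_M = 3.12 − 2X; n_R = 1 − X; n_Q = 2X.
Total moles n_T = 4.12 − X.
At X = 0.797: n_M = 1.53, n_R = 0.203, n_Q = 1.59, n_T = 3.32.
p_i = (n_i/n_T)·P. Kp = p_Q^2 / (p_M^2 p_R) = 0.0907 kPa^-1.

Kp = 0.0907 kPa^-1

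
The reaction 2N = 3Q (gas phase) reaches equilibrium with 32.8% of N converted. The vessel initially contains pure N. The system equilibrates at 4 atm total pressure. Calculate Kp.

Kp = 0.906 atm

Take 1 mol N as basis and let X be its fractional conversion, so ξ = 0.5X.
Species balance: n_N = 1 − X; n_Q = 1.5X.
Total moles n_T = 1 + 0.5X.
At X = 0.328: n_N = 0.672, n_Q = 0.492, n_T = 1.16.
p_i = (n_i/n_T)·P. Kp = p_Q^3 / (p_N^2) = 0.906 atm.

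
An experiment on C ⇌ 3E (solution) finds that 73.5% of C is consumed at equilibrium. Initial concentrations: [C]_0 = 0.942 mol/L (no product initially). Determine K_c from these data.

K_c = 35.9 (mol/L)^2

Let X = conversion of C.
Concentrations: [C] = 0.942 − 0.942X; [E] = 2.83X.
At X = 0.735: [C] = 0.25, [E] = 2.08.
K_c = [E]^3 / ([C]) = 35.9 (mol/L)^2.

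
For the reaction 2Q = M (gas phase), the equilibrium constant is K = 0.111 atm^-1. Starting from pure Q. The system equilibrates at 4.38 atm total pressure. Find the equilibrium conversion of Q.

X = 0.417

Let X = conversion of Q (basis 1 mol Q); extent of reaction ξ = 0.5X.
At extent ξ: n_Q = 1 − X; n_M = 0.5X.
Summing: n_T = 1 − 0.5X.
With p_i = (n_i/n_T)P, K = p_M / (p_Q^2).
This yields a degree-2 equation in X; solving on (0,1), X = 0.417.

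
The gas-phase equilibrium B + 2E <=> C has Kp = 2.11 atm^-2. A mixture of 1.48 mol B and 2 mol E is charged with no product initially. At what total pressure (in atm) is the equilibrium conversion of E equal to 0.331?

P = 0.778 atm

Basis: 2 mol E initially; let X = conversion of E. Extent ξ = X.
Species balance: n_B = 1.48 − X; n_E = 2 − 2X; n_C = X.
n_T = Σnᵢ = 3.48 − 2X.
Kp = p_C / (p_B p_E^2) with p_i = (n_i/n_T)·P.
At X = 0.331: the mole-fraction product g(X) = Π y_i^ν_i = 1.278. Since Kp = g(X)·P^{-2}, P = (g/Kp)^(1/2) = (1.278/2.11)^(1/2) = 0.778 atm.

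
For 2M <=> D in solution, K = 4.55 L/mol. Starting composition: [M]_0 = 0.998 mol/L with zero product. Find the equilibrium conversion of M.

X = 0.719

Let X = conversion of M; extent ξ = 0.998X/2 mol/L.
Concentrations: [M] = 0.998 − 0.998X; [D] = 0.499X.
K = [D] / ([M]^2).
Equating to 4.55 L/mol: the physical root is X = 0.719.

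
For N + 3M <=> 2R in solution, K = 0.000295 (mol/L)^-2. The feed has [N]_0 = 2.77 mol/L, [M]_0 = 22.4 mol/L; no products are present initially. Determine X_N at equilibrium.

X = 0.355

Let X = conversion of N; extent ξ = 2.77·X mol/L.
Concentrations: [N] = 2.77 − 2.77X; [M] = 22.4 − 8.31X; [R] = 5.54X.
K = [R]^2 / ([N] [M]^3).
Solving K = 0.000295 for X ∈ (0,1): X = 0.355.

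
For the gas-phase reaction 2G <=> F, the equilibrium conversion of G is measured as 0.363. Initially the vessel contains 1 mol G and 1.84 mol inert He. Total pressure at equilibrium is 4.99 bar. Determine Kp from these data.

Kp = 0.238 bar^-1

Let X = conversion of G (basis 1 mol G); extent of reaction ξ = 0.5X.
Moles: n_G = 1 − X; n_F = 0.5X; n_I = 1.84 (inert).
n_T = Σnᵢ = 2.84 − 0.5X.
At X = 0.363: n_G = 0.637, n_F = 0.181, n_T = 2.66.
p_i = (n_i/n_T)·P. Kp = p_F / (p_G^2) = 0.238 bar^-1.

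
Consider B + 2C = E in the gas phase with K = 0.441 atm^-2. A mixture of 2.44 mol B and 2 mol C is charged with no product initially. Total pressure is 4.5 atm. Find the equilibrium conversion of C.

Basis: 2 mol C initially; let X = conversion of C. Extent ξ = X.
Moles: n_B = 2.44 − X; n_C = 2 − 2X; n_E = X.
Total moles n_T = 4.44 − 2X.
y_i = n_i/n_T, p_i = y_i·P. K = p_E / (p_B p_C^2).
This yields a degree-3 equation in X; solving on (0,1), X = 0.680.

X = 0.680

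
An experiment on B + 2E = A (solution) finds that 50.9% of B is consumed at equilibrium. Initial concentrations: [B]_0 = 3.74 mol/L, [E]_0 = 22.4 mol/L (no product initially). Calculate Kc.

Let X = conversion of B.
Concentrations: [B] = 3.74 − 3.74X; [E] = 22.4 − 7.48X; [A] = 3.74X.
At X = 0.509: [B] = 1.84, [E] = 18.6, [A] = 1.9.
Kc = [A] / ([B] [E]^2) = 0.003 (mol/L)^-2.

Kc = 0.003 (mol/L)^-2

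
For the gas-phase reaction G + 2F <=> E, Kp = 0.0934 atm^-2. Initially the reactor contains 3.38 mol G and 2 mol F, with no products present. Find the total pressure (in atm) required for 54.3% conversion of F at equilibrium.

Basis: 2 mol F initially; let X = conversion of F. Extent ξ = X.
Mole table: n_G = 3.38 − X; n_F = 2 − 2X; n_E = X.
n_T = Σnᵢ = 5.38 − 2X.
Kp = p_E / (p_G p_F^2) with p_i = (n_i/n_T)·P.
At X = 0.543: the mole-fraction product g(X) = Π y_i^ν_i = 4.224. Since Kp = g(X)·P^{-2}, P = (g/Kp)^(1/2) = (4.224/0.0934)^(1/2) = 6.73 atm.

P = 6.73 atm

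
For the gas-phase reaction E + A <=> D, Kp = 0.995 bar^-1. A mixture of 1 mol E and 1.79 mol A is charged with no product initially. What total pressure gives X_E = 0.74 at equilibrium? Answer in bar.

Let X = conversion of E (basis 1 mol E); extent of reaction ξ = X.
At extent ξ: n_E = 1 − X; n_A = 1.79 − X; n_D = X.
Total moles n_T = 2.79 − X.
Kp = p_D / (p_E p_A) with p_i = (n_i/n_T)·P.
At X = 0.74: the mole-fraction product g(X) = Π y_i^ν_i = 5.557. Since Kp = g(X)·P^{-1}, P = (g/Kp)^(1/1) = (5.557/0.995)^(1/1) = 5.58 bar.

P = 5.58 bar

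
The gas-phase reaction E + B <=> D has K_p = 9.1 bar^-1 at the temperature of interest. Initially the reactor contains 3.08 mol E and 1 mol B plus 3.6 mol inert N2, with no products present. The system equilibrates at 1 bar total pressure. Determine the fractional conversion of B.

X = 0.753

Take 1 mol B as basis and let X be its fractional conversion, so ξ = X.
Species balance: n_E = 3.08 − X; n_B = 1 − X; n_D = X; n_I = 3.6 (inert).
Total moles n_T = 7.68 − X.
Mole fractions y_i = n_i/n_T; K_p = p_D / (p_E p_B) with p_i = y_i·P.
This yields a degree-2 equation in X; solving on (0,1), X = 0.753.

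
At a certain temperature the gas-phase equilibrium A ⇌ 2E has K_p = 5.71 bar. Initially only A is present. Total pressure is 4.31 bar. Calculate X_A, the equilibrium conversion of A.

Basis: 1 mol A initially; let X = conversion of A. Extent ξ = X.
Species balance: n_A = 1 − X; n_E = 2X.
n_T = Σnᵢ = 1 + X.
With p_i = (n_i/n_T)P, K_p = p_E^2 / (p_A).
Substituting and setting equal to 5.71 bar gives a polynomial in X; the root in (0,1) is X = 0.499.

X = 0.499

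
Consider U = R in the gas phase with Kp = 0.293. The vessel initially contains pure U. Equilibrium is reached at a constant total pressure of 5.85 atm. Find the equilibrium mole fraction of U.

y_U = 0.773

Take 1 mol U as basis and let X be its fractional conversion, so ξ = X.
Species balance: n_U = 1 − X; n_R = X.
Total moles n_T = 1 (Δν = 0, constant).
Mole fractions y_i = n_i/n_T; Kp = p_R / (p_U) with p_i = y_i·P.
Setting this equal to 0.293 and taking the physical root (0 < X < 1) gives X = 0.227.
Then n_U = 0.773, n_T = 1, so y_U = 0.773.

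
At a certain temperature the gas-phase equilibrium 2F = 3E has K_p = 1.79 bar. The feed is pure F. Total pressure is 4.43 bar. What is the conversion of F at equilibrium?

Let X = conversion of F (basis 1 mol F); extent of reaction ξ = 0.5X.
Species balance: n_F = 1 − X; n_E = 1.5X.
Summing: n_T = 1 + 0.5X.
y_i = n_i/n_T, p_i = y_i·P. K_p = p_E^3 / (p_F^2).
Substituting and setting equal to 1.79 bar gives a polynomial in X; the root in (0,1) is X = 0.380.

X = 0.380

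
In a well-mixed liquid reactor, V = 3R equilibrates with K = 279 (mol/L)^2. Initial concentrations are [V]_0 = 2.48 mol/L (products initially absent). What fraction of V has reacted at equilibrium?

X = 0.749

Let X = conversion of V; extent ξ = 2.48·X mol/L.
Concentrations: [V] = 2.48 − 2.48X; [R] = 7.44X.
K = [R]^3 / ([V]).
Setting equal to 279 and solving for X on (0,1) gives X = 0.749.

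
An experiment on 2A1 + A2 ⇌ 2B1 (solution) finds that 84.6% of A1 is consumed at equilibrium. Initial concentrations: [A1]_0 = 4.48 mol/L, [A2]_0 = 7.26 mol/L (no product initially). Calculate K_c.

K_c = 5.63 L/mol

Let X = conversion of A1.
Concentrations: [A1] = 4.48 − 4.48X; [A2] = 7.26 − 2.24X; [B1] = 4.48X.
At X = 0.846: [A1] = 0.69, [A2] = 5.36, [B1] = 3.79.
K_c = [B1]^2 / ([A1]^2 [A2]) = 5.63 L/mol.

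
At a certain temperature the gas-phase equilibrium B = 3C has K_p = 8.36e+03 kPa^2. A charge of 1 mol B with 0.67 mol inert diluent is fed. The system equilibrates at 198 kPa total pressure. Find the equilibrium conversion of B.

X = 0.306

Basis: 1 mol B initially; let X = conversion of B. Extent ξ = X.
Mole table: n_B = 1 − X; n_C = 3X; n_I = 0.67 (inert).
n_T = Σnᵢ = 1.67 + 2X.
Mole fractions y_i = n_i/n_T; K_p = p_C^3 / (p_B) with p_i = y_i·P.
This yields a degree-3 equation in X; solving on (0,1), X = 0.306.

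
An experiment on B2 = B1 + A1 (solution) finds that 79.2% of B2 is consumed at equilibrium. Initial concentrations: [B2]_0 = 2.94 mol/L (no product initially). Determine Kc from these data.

Let X = conversion of B2.
Concentrations: [B2] = 2.94 − 2.94X; [B1] = 2.94X; [A1] = 2.94X.
At X = 0.792: [B2] = 0.612, [B1] = 2.33, [A1] = 2.33.
Kc = [B1] [A1] / ([B2]) = 8.87 mol/L.

Kc = 8.87 mol/L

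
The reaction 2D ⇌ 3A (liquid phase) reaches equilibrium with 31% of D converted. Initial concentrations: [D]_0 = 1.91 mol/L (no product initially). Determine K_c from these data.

Let X = conversion of D.
Concentrations: [D] = 1.91 − 1.91X; [A] = 2.86X.
At X = 0.31: [D] = 1.32, [A] = 0.888.
K_c = [A]^3 / ([D]^2) = 0.403 mol/L.

K_c = 0.403 mol/L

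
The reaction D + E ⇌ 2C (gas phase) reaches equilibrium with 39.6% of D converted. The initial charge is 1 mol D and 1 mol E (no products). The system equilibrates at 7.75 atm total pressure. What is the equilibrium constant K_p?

K_p = 1.72

Let X = conversion of D (basis 1 mol D); extent of reaction ξ = X.
Moles: n_D = 1 − X; n_E = 1 − X; n_C = 2X.
Total moles n_T = 2 (Δν = 0, constant).
At X = 0.396: n_D = 0.604, n_E = 0.604, n_C = 0.792, n_T = 2.
p_i = (n_i/n_T)·P. K_p = p_C^2 / (p_D p_E) = 1.72.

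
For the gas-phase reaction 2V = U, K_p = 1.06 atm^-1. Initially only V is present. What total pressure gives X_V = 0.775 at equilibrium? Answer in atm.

Basis: 1 mol V initially; let X = conversion of V. Extent ξ = 0.5X.
Moles: n_V = 1 − X; n_U = 0.5X.
n_T = Σnᵢ = 1 − 0.5X.
K_p = p_U / (p_V^2) with p_i = (n_i/n_T)·P.
At X = 0.775: the mole-fraction product g(X) = Π y_i^ν_i = 4.688. Since K_p = g(X)·P^{-1}, P = (g/K_p)^(1/1) = (4.688/1.06)^(1/1) = 4.42 atm.

P = 4.42 atm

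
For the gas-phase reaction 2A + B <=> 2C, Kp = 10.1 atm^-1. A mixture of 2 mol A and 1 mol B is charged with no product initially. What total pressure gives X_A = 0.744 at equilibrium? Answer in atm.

Take 2 mol A as basis and let X be its fractional conversion, so ξ = X.
At extent ξ: n_A = 2 − 2X; n_B = 1 − X; n_C = 2X.
n_T = Σnᵢ = 3 − X.
Kp = p_C^2 / (p_A^2 p_B) with p_i = (n_i/n_T)·P.
At X = 0.744: the mole-fraction product g(X) = Π y_i^ν_i = 74.43. Since Kp = g(X)·P^{-1}, P = (g/Kp)^(1/1) = (74.43/10.1)^(1/1) = 7.37 atm.

P = 7.37 atm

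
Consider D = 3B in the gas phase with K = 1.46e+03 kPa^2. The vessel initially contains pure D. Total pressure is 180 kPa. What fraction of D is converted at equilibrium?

X = 0.132

Take 1 mol D as basis and let X be its fractional conversion, so ξ = X.
Species balance: n_D = 1 − X; n_B = 3X.
n_T = Σnᵢ = 1 + 2X.
Mole fractions y_i = n_i/n_T; K = p_B^3 / (p_D) with p_i = y_i·P.
Setting this equal to 1.46e+03 kPa^2 and taking the physical root (0 < X < 1) gives X = 0.132.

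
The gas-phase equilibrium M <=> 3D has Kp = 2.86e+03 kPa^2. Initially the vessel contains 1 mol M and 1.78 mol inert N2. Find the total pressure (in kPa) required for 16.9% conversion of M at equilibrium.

Let X = conversion of M (basis 1 mol M); extent of reaction ξ = X.
At extent ξ: n_M = 1 − X; n_D = 3X; n_I = 1.78 (inert).
Summing: n_T = 2.78 + 2X.
Kp = p_D^3 / (p_M) with p_i = (n_i/n_T)·P.
At X = 0.169: the mole-fraction product g(X) = Π y_i^ν_i = 0.01613. Since Kp = g(X)·P^{2}, P = (Kp/g)^(1/2) = (2.86e+03/0.01613)^(1/2) = 421 kPa.

P = 421 kPa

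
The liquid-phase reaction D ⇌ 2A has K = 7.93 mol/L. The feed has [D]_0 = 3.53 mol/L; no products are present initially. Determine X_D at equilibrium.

Let X = conversion of D; extent ξ = 3.53·X mol/L.
Concentrations: [D] = 3.53 − 3.53X; [A] = 7.06X.
K = [A]^2 / ([D]).
This equals 7.93 at X = 0.519 (the root in 0 < X < 1).

X = 0.519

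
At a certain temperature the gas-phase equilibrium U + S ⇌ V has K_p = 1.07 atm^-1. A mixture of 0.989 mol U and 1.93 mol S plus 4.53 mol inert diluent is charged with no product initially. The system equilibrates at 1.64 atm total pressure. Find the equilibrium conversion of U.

Basis: 0.989 mol U initially; let X = conversion of U. Extent ξ = 0.989X.
At extent ξ: n_U = 0.989 − 0.989X; n_S = 1.93 − 0.989X; n_V = 0.989X; n_I = 4.53 (inert).
Summing: n_T = 7.45 − 0.989X.
Mole fractions y_i = n_i/n_T; K_p = p_V / (p_U p_S) with p_i = y_i·P.
Substituting and setting equal to 1.07 atm^-1 gives a polynomial in X; the root in (0,1) is X = 0.287.

X = 0.287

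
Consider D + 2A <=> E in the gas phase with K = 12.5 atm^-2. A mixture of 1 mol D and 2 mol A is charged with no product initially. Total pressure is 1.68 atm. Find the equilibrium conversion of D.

Let X = conversion of D (basis 1 mol D); extent of reaction ξ = X.
Mole table: n_D = 1 − X; n_A = 2 − 2X; n_E = X.
n_T = Σnᵢ = 3 − 2X.
Mole fractions y_i = n_i/n_T; K = p_E / (p_D p_A^2) with p_i = y_i·P.
Setting this equal to 12.5 atm^-2 and taking the physical root (0 < X < 1) gives X = 0.774.

X = 0.774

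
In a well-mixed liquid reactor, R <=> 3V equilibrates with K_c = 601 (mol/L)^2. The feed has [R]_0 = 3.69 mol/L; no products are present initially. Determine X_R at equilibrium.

X = 0.746

Let X = conversion of R; extent ξ = 3.69·X mol/L.
Concentrations: [R] = 3.69 − 3.69X; [V] = 11.1X.
K_c = [V]^3 / ([R]).
Setting equal to 601 and solving for X on (0,1) gives X = 0.746.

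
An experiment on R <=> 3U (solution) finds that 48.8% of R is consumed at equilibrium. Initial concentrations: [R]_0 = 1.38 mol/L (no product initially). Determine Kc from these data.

Kc = 11.7 (mol/L)^2

Let X = conversion of R.
Concentrations: [R] = 1.38 − 1.38X; [U] = 4.14X.
At X = 0.488: [R] = 0.707, [U] = 2.02.
Kc = [U]^3 / ([R]) = 11.7 (mol/L)^2.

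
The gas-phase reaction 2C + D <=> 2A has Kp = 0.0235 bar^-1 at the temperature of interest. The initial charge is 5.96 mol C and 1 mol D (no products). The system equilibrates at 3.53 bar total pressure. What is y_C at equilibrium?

y_C = 0.812

Take 1 mol D as basis and let X be its fractional conversion, so ξ = X.
At extent ξ: n_C = 5.96 − 2X; n_D = 1 − X; n_A = 2X.
n_T = Σnᵢ = 6.96 − X.
Mole fractions y_i = n_i/n_T; Kp = p_A^2 / (p_C^2 p_D) with p_i = y_i·P.
Setting this equal to 0.0235 bar^-1 and taking the physical root (0 < X < 1) gives X = 0.260.
Then n_C = 5.44, n_T = 6.7, so y_C = 0.812.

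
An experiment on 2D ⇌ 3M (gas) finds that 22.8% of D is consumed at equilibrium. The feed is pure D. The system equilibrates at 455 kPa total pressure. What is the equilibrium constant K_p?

Let X = conversion of D (basis 1 mol D); extent of reaction ξ = 0.5X.
At extent ξ: n_D = 1 − X; n_M = 1.5X.
Summing: n_T = 1 + 0.5X.
At X = 0.228: n_D = 0.772, n_M = 0.342, n_T = 1.11.
p_i = (n_i/n_T)·P. K_p = p_M^3 / (p_D^2) = 27.4 kPa.

K_p = 27.4 kPa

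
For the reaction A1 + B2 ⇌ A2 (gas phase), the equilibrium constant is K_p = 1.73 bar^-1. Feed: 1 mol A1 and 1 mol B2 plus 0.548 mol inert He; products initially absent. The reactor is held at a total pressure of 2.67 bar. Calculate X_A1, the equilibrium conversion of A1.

Let X = conversion of A1 (basis 1 mol A1); extent of reaction ξ = X.
At extent ξ: n_A1 = 1 − X; n_B2 = 1 − X; n_A2 = X; n_I = 0.548 (inert).
Summing: n_T = 2.55 − X.
Mole fractions y_i = n_i/n_T; K_p = p_A2 / (p_A1 p_B2) with p_i = y_i·P.
This yields a degree-2 equation in X; solving on (0,1), X = 0.522.

X = 0.522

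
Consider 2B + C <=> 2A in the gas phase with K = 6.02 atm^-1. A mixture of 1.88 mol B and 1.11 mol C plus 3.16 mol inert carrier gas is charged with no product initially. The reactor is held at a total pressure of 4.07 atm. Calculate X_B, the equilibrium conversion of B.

X = 0.606

Take 1.88 mol B as basis and let X be its fractional conversion, so ξ = 0.94X.
Species balance: n_B = 1.88 − 1.88X; n_C = 1.11 − 0.94X; n_A = 1.88X; n_I = 3.16 (inert).
Summing: n_T = 6.15 − 0.94X.
Mole fractions y_i = n_i/n_T; K = p_A^2 / (p_B^2 p_C) with p_i = y_i·P.
Equating to 6.02 atm^-1 and solving on 0 < X < 1: X = 0.606.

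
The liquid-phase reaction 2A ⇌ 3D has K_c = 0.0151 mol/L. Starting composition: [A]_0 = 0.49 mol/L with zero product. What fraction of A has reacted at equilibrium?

Let X = conversion of A; extent ξ = 0.49X/2 mol/L.
Concentrations: [A] = 0.49 − 0.49X; [D] = 0.735X.
K_c = [D]^3 / ([A]^2).
Setting equal to 0.0151 and solving for X on (0,1) gives X = 0.183.

X = 0.183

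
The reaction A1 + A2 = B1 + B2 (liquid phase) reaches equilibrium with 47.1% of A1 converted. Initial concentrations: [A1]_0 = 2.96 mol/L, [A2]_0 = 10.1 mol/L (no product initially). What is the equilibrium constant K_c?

K_c = 0.143

Let X = conversion of A1.
Concentrations: [A1] = 2.96 − 2.96X; [A2] = 10.1 − 2.96X; [B1] = 2.96X; [B2] = 2.96X.
At X = 0.471: [A1] = 1.57, [A2] = 8.71, [B1] = 1.39, [B2] = 1.39.
K_c = [B1] [B2] / ([A1] [A2]) = 0.143.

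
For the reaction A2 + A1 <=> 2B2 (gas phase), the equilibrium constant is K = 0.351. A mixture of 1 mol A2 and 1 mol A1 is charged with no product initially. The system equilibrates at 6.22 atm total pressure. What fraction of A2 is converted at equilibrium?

X = 0.229

Basis: 1 mol A2 initially; let X = conversion of A2. Extent ξ = X.
Mole table: n_A2 = 1 − X; n_A1 = 1 − X; n_B2 = 2X.
Since Δν = 0, n_T = 2 throughout.
Mole fractions y_i = n_i/n_T; K = p_B2^2 / (p_A2 p_A1) with p_i = y_i·P.
Setting this equal to 0.351 and taking the physical root (0 < X < 1) gives X = 0.229.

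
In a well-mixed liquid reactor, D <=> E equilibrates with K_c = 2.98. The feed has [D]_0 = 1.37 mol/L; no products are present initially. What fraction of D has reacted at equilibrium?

Let X = conversion of D; extent ξ = 1.37·X mol/L.
Concentrations: [D] = 1.37 − 1.37X; [E] = 1.37X.
K_c = [E] / ([D]).
Setting equal to 2.98 and solving for X on (0,1) gives X = 0.749.

X = 0.749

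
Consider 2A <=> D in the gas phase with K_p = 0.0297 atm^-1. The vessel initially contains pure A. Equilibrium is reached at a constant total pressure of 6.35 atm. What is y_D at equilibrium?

y_D = 0.140

Basis: 1 mol A initially; let X = conversion of A. Extent ξ = 0.5X.
Species balance: n_A = 1 − X; n_D = 0.5X.
Total moles n_T = 1 − 0.5X.
Mole fractions y_i = n_i/n_T; K_p = p_D / (p_A^2) with p_i = y_i·P.
This yields a degree-2 equation in X; solving on (0,1), X = 0.245.
Then n_D = 0.123, n_T = 0.877, so y_D = 0.140.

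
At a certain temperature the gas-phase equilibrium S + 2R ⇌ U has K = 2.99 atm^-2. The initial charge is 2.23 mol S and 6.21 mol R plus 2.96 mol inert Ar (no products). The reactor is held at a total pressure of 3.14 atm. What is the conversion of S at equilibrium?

X = 0.779

Let X = conversion of S (basis 2.23 mol S); extent of reaction ξ = 2.23X.
Species balance: n_S = 2.23 − 2.23X; n_R = 6.21 − 4.46X; n_U = 2.23X; n_I = 2.96 (inert).
n_T = Σnᵢ = 11.4 − 4.46X.
y_i = n_i/n_T, p_i = y_i·P. K = p_U / (p_S p_R^2).
Substituting and setting equal to 2.99 atm^-2 gives a polynomial in X; the root in (0,1) is X = 0.779.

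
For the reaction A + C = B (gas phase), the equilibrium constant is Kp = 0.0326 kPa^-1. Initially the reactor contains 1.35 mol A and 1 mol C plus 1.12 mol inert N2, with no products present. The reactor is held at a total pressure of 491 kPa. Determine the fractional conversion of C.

X = 0.774

Let X = conversion of C (basis 1 mol C); extent of reaction ξ = X.
Mole table: n_A = 1.35 − X; n_C = 1 − X; n_B = X; n_I = 1.12 (inert).
Total moles n_T = 3.47 − X.
Mole fractions y_i = n_i/n_T; Kp = p_B / (p_A p_C) with p_i = y_i·P.
Substituting and setting equal to 0.0326 kPa^-1 gives a polynomial in X; the root in (0,1) is X = 0.774.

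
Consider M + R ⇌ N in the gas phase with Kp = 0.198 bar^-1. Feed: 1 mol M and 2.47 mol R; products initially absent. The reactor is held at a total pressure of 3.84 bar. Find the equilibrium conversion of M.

Take 1 mol M as basis and let X be its fractional conversion, so ξ = X.
Mole table: n_M = 1 − X; n_R = 2.47 − X; n_N = X.
Total moles n_T = 3.47 − X.
Mole fractions y_i = n_i/n_T; Kp = p_N / (p_M p_R) with p_i = y_i·P.
Substituting and setting equal to 0.198 bar^-1 gives a polynomial in X; the root in (0,1) is X = 0.341.

X = 0.341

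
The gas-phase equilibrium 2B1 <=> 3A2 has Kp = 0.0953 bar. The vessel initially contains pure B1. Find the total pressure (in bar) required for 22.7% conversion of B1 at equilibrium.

P = 1.61 bar

Let X = conversion of B1 (basis 1 mol B1); extent of reaction ξ = 0.5X.
Mole table: n_B1 = 1 − X; n_A2 = 1.5X.
n_T = Σnᵢ = 1 + 0.5X.
Kp = p_A2^3 / (p_B1^2) with p_i = (n_i/n_T)·P.
At X = 0.227: the mole-fraction product g(X) = Π y_i^ν_i = 0.05933. Since Kp = g(X)·P^{1}, P = (Kp/g)^(1/1) = (0.0953/0.05933)^(1/1) = 1.61 bar.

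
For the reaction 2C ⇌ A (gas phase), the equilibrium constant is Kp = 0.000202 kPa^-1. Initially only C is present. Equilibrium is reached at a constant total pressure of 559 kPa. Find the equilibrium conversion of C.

Basis: 1 mol C initially; let X = conversion of C. Extent ξ = 0.5X.
Moles: n_C = 1 − X; n_A = 0.5X.
Summing: n_T = 1 − 0.5X.
With p_i = (n_i/n_T)P, Kp = p_A / (p_C^2).
Substituting and setting equal to 0.000202 kPa^-1 gives a polynomial in X; the root in (0,1) is X = 0.170.

X = 0.170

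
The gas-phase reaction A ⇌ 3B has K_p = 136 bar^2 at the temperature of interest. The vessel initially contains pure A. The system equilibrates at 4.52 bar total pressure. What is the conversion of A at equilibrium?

X = 0.736

Basis: 1 mol A initially; let X = conversion of A. Extent ξ = X.
Mole table: n_A = 1 − X; n_B = 3X.
n_T = Σnᵢ = 1 + 2X.
Mole fractions y_i = n_i/n_T; K_p = p_B^3 / (p_A) with p_i = y_i·P.
Substituting and setting equal to 136 bar^2 gives a polynomial in X; the root in (0,1) is X = 0.736.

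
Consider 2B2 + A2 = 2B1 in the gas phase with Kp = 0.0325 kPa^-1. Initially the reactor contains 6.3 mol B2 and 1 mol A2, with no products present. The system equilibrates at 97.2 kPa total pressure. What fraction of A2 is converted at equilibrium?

X = 0.778

Basis: 1 mol A2 initially; let X = conversion of A2. Extent ξ = X.
Species balance: n_B2 = 6.3 − 2X; n_A2 = 1 − X; n_B1 = 2X.
Summing: n_T = 7.3 − X.
Mole fractions y_i = n_i/n_T; Kp = p_B1^2 / (p_B2^2 p_A2) with p_i = y_i·P.
Equating to 0.0325 kPa^-1 and solving on 0 < X < 1: X = 0.778.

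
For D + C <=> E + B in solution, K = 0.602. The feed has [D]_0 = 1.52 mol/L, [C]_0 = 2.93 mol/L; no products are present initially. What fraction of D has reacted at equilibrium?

X = 0.582

Let X = conversion of D; extent ξ = 1.52·X mol/L.
Concentrations: [D] = 1.52 − 1.52X; [C] = 2.93 − 1.52X; [E] = 1.52X; [B] = 1.52X.
K = [E] [B] / ([D] [C]).
Equating to 0.602: the physical root is X = 0.582.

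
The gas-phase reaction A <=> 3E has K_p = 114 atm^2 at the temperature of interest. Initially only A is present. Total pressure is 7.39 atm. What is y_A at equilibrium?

Basis: 1 mol A initially; let X = conversion of A. Extent ξ = X.
At extent ξ: n_A = 1 − X; n_E = 3X.
Summing: n_T = 1 + 2X.
Mole fractions y_i = n_i/n_T; K_p = p_E^3 / (p_A) with p_i = y_i·P.
Setting this equal to 114 atm^2 and taking the physical root (0 < X < 1) gives X = 0.536.
Then n_A = 0.464, n_T = 2.07, so y_A = 0.224.

y_A = 0.224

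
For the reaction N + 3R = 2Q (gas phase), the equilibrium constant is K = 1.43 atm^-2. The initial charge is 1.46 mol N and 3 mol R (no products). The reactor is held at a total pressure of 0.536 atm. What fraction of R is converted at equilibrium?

X = 0.282

Let X = conversion of R (basis 3 mol R); extent of reaction ξ = X.
Moles: n_N = 1.46 − X; n_R = 3 − 3X; n_Q = 2X.
Summing: n_T = 4.46 − 2X.
y_i = n_i/n_T, p_i = y_i·P. K = p_Q^2 / (p_N p_R^3).
Equating to 1.43 atm^-2 and solving on 0 < X < 1: X = 0.282.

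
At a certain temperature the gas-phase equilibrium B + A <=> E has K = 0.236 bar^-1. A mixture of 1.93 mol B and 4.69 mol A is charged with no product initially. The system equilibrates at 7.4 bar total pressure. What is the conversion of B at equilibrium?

Basis: 1.93 mol B initially; let X = conversion of B. Extent ξ = 1.93X.
At extent ξ: n_B = 1.93 − 1.93X; n_A = 4.69 − 1.93X; n_E = 1.93X.
n_T = Σnᵢ = 6.62 − 1.93X.
Mole fractions y_i = n_i/n_T; K = p_E / (p_B p_A) with p_i = y_i·P.
This yields a degree-2 equation in X; solving on (0,1), X = 0.533.

X = 0.533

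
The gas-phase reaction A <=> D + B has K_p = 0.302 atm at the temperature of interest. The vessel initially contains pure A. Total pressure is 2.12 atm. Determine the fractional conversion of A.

Basis: 1 mol A initially; let X = conversion of A. Extent ξ = X.
Mole table: n_A = 1 − X; n_D = X; n_B = X.
Total moles n_T = 1 + X.
y_i = n_i/n_T, p_i = y_i·P. K_p = p_D p_B / (p_A).
Equating to 0.302 atm and solving on 0 < X < 1: X = 0.353.

X = 0.353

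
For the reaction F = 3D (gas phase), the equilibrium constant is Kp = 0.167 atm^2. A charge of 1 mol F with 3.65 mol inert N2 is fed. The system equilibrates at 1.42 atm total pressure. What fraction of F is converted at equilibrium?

Basis: 1 mol F initially; let X = conversion of F. Extent ξ = X.
Mole table: n_F = 1 − X; n_D = 3X; n_I = 3.65 (inert).
Summing: n_T = 4.65 + 2X.
y_i = n_i/n_T, p_i = y_i·P. Kp = p_D^3 / (p_F).
Substituting and setting equal to 0.167 atm^2 gives a polynomial in X; the root in (0,1) is X = 0.382.

X = 0.382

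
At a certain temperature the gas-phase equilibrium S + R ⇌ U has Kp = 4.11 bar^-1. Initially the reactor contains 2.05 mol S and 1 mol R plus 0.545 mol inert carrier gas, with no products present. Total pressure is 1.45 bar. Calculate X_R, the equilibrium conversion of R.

X = 0.733

Take 1 mol R as basis and let X be its fractional conversion, so ξ = X.
Moles: n_S = 2.05 − X; n_R = 1 − X; n_U = X; n_I = 0.545 (inert).
Total moles n_T = 3.59 − X.
Mole fractions y_i = n_i/n_T; Kp = p_U / (p_S p_R) with p_i = y_i·P.
Setting this equal to 4.11 bar^-1 and taking the physical root (0 < X < 1) gives X = 0.733.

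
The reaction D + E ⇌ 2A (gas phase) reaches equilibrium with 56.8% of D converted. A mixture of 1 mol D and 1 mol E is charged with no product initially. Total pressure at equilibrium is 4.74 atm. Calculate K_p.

K_p = 6.91

Basis: 1 mol D initially; let X = conversion of D. Extent ξ = X.
At extent ξ: n_D = 1 − X; n_E = 1 − X; n_A = 2X.
Total moles n_T = 2 (Δν = 0, constant).
At X = 0.568: n_D = 0.432, n_E = 0.432, n_A = 1.14, n_T = 2.
p_i = (n_i/n_T)·P. K_p = p_A^2 / (p_D p_E) = 6.91.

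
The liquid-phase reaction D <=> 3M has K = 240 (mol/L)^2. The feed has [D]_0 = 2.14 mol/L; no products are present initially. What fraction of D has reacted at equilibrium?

Let X = conversion of D; extent ξ = 2.14·X mol/L.
Concentrations: [D] = 2.14 − 2.14X; [M] = 6.42X.
K = [M]^3 / ([D]).
This equals 240 at X = 0.767 (the root in 0 < X < 1).

X = 0.767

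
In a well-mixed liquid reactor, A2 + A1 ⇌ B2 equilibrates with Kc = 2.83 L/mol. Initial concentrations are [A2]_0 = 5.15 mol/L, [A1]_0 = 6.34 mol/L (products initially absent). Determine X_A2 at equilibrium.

Let X = conversion of A2; extent ξ = 5.15·X mol/L.
Concentrations: [A2] = 5.15 − 5.15X; [A1] = 6.34 − 5.15X; [B2] = 5.15X.
Kc = [B2] / ([A2] [A1]).
This equals 2.83 at X = 0.848 (the root in 0 < X < 1).

X = 0.848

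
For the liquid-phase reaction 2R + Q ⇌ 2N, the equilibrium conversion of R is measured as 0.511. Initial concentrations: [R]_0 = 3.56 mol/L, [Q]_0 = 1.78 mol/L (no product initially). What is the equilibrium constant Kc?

Kc = 1.25 L/mol

Let X = conversion of R.
Concentrations: [R] = 3.56 − 3.56X; [Q] = 1.78 − 1.78X; [N] = 3.56X.
At X = 0.511: [R] = 1.74, [Q] = 0.87, [N] = 1.82.
Kc = [N]^2 / ([R]^2 [Q]) = 1.25 L/mol.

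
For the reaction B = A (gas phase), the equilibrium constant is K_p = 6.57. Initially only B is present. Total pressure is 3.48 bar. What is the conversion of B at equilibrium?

Basis: 1 mol B initially; let X = conversion of B. Extent ξ = X.
At extent ξ: n_B = 1 − X; n_A = X.
Since Δν = 0, n_T = 1 throughout.
Mole fractions y_i = n_i/n_T; K_p = p_A / (p_B) with p_i = y_i·P.
Substituting and setting equal to 6.57 gives a polynomial in X; the root in (0,1) is X = 0.868.

X = 0.868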